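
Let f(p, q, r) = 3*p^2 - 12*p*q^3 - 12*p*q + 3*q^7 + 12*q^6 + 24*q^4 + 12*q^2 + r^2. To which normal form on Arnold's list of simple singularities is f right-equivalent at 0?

A_{6}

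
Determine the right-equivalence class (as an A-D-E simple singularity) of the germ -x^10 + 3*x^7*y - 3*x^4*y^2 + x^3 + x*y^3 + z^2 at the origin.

The Hessian of f at 0 has rank 1. Corank 2; j^3 = x^3 is a perfect cube, so E-series; the 4-jet and mu = 7 give E_7.

E_{7}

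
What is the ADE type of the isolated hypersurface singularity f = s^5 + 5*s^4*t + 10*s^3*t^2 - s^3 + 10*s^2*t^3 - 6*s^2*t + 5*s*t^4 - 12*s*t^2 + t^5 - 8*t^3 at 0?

E_8

The Hessian of f at 0 has rank 0. Corank 2; j^3 = -(s + 2*t)^3 is a perfect cube, so E-series; the 5-jet and mu = 8 give E_8.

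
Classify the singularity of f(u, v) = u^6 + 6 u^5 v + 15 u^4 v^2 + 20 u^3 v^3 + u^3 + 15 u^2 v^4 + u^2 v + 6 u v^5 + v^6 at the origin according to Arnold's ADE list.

D7

The Hessian of f at 0 is [[0, 0], [0, 0]] with rank 0, so corank 2. A Groebner basis of the Jacobian ideal J(f) in C{u,v} is {-u*v/6 + v^5, u*v^2, u^2 + u*v}; counting standard monomials gives mu = 7. Corank 2; j^3 = u^2*(u + v) has shape L^2 M (L != M), so D-series; mu = 7 gives D_7.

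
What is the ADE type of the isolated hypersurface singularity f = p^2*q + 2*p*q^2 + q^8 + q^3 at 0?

D9

The Hessian of f at 0 has rank 0. Corank 2; j^3 = q*(p + q)^2 has shape L^2 M (L != M), so D-series; mu = 9 gives D_9.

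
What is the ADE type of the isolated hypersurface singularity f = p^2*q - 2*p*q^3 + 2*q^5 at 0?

The Hessian of f at 0 has rank 0. Corank 2; j^3 = p^2*q has shape L^2 M (L != M), so D-series; mu = 6 gives D_6.

D6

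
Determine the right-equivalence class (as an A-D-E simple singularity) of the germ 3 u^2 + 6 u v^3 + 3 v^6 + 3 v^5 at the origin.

A_4

The Hessian of f at 0 has rank 1. Corank 1: A-series; mu = 4 gives A_4.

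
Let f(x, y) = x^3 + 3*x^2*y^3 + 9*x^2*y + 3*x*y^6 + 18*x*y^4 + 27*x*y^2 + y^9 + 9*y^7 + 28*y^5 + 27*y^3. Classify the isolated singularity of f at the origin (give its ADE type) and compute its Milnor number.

The Hessian of f at 0 is [[0, 0], [0, 0]] with rank 0, so corank 2. A Groebner basis of the Jacobian ideal J(f) in C{x,y} is {x^2/2 + x*y^3 + 3*x*y + 9*y^2/2, y^4, x^3 - 27*x*y^2 - 54*y^3, x^2*y + 6*x*y^2 + 9*y^3}; counting standard monomials gives mu = 8. Corank 2; j^3 = (x + 3*y)^3 is a perfect cube, so E-series; the 5-jet and mu = 8 give E_8.

Type E_{8}, Milnor number mu = 8.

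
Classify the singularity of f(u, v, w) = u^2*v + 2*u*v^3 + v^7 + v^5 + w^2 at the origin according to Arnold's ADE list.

D_{8}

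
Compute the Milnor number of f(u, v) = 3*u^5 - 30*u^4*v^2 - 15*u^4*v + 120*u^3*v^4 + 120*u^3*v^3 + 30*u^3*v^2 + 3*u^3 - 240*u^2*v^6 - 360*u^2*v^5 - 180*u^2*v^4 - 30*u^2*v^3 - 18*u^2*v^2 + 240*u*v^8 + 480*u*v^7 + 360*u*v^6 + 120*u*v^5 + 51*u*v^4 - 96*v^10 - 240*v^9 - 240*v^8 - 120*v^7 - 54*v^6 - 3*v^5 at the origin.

8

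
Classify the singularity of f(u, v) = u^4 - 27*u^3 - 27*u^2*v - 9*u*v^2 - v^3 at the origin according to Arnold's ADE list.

The Hessian of f at 0 is [[0, 0], [0, 0]] with rank 0, so corank 2. A Groebner basis of the Jacobian ideal J(f) in C{u,v} is {v^4, u*v^2 + 2*v^3/9, u^2 + 2*u*v/3 + v^2/9}; counting standard monomials gives mu = 6. Corank 2; j^3 = -(3*u + v)^3 is a perfect cube, so E-series; the 4-jet and mu = 6 give E_6.

E_6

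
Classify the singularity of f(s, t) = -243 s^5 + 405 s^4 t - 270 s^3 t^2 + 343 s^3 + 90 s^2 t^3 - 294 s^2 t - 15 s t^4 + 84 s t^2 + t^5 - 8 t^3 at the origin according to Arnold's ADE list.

E8

The Hessian of f at 0 is [[0, 0], [0, 0]] with rank 0, so corank 2. A Groebner basis of the Jacobian ideal J(f) in C{s,t} is {t^5, s*t^3 - 25*t^4/84, s^2 - 4*s*t/7 + 4*t^2/49}; counting standard monomials gives mu = 8. Corank 2; j^3 = (7*s - 2*t)^3 is a perfect cube, so E-series; the 5-jet and mu = 8 give E_8.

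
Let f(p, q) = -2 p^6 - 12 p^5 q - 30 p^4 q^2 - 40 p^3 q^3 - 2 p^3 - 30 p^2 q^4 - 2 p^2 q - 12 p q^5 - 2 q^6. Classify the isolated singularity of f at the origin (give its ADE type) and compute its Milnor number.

Type D_7, Milnor number mu = 7.

The Hessian of f at 0 is [[0, 0], [0, 0]] with rank 0, so corank 2. A Groebner basis of the Jacobian ideal J(f) in C{p,q} is {-p*q/6 + q^5, p*q^2, p^2 + p*q}; counting standard monomials gives mu = 7. Corank 2; j^3 = -2*p^2*(p + q) has shape L^2 M (L != M), so D-series; mu = 7 gives D_7.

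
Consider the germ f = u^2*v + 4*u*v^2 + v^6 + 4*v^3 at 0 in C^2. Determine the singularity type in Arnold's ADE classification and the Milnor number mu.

Type D7, Milnor number mu = 7.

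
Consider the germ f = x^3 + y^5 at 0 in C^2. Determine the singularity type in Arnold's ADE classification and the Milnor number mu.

Type E8, Milnor number mu = 8.

The Hessian of f at 0 has rank 0. Corank 2; j^3 = x^3 is a perfect cube, so E-series; the 5-jet and mu = 8 give E_8.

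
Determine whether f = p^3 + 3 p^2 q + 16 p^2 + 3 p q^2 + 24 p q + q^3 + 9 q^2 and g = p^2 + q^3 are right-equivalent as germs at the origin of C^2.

Yes.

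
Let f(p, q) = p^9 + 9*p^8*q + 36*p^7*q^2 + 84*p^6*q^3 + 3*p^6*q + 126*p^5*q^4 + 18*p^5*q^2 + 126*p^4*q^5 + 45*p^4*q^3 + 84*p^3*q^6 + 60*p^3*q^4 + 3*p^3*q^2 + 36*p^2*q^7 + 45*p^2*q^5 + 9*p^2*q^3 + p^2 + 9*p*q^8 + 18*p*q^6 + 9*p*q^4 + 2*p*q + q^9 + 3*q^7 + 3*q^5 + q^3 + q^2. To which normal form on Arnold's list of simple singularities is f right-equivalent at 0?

A_{2}

The Hessian of f at 0 has rank 1. Corank 1: A-series; mu = 2 gives A_2.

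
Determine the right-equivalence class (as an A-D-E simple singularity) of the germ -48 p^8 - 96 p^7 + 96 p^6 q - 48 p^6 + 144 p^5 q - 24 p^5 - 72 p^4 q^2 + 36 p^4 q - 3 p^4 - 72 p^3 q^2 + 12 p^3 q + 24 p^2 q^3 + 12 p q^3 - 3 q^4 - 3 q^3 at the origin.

The Hessian of f at 0 has rank 0. Corank 2; j^3 = -3*q^3 is a perfect cube, so E-series; the 4-jet and mu = 6 give E_6.

E_{6}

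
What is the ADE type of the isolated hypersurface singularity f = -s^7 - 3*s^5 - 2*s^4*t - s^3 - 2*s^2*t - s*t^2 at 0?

D_{6}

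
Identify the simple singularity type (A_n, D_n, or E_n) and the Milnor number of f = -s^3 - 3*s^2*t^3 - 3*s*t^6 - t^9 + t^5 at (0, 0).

Type E8, Milnor number mu = 8.

The Hessian of f at 0 is [[0, 0], [0, 0]] with rank 0, so corank 2. A Groebner basis of the Jacobian ideal J(f) in C{s,t} is {s^2/2 + s*t^3, t^4, s^3, s^2*t}; counting standard monomials gives mu = 8. Corank 2; j^3 = -s^3 is a perfect cube, so E-series; the 5-jet and mu = 8 give E_8.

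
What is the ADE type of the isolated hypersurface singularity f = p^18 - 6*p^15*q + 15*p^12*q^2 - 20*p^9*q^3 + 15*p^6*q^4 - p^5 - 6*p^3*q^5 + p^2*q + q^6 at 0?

D_{7}

The Hessian of f at 0 has rank 0. Corank 2; j^3 = p^2*q has shape L^2 M (L != M), so D-series; mu = 7 gives D_7.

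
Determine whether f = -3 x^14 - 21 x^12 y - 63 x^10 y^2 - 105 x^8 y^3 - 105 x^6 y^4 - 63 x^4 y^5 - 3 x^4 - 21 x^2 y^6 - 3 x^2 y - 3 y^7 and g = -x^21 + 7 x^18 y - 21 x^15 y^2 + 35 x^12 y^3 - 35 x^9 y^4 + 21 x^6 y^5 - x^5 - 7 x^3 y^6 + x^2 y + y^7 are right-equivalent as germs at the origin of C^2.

The Hessian of f at 0 is [[0, 0], [0, 0]] with rank 0, so corank 2. A Groebner basis of the Jacobian ideal J(f) in C{x,y} is {x^2/7 + y^6, x^3, x*y}; counting standard monomials gives mu = 8. Corank 2; j^3 = -3*x^2*y has shape L^2 M (L != M), so D-series; mu = 8 gives D_8. The Hessian of g at 0 is [[0, 0], [0, 0]] with rank 0, so corank 2. A Groebner basis of the Jacobian ideal J(g) in C{x,y} is {x^2/7 + y^6, x^3, x*y}; counting standard monomials gives mu = 8. Corank 2; j^3 = x^2*y has shape L^2 M (L != M), so D-series; mu = 8 gives D_8. Both have type D_8, hence right-equivalent.

Yes.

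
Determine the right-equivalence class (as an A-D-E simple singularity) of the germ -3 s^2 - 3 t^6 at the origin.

A5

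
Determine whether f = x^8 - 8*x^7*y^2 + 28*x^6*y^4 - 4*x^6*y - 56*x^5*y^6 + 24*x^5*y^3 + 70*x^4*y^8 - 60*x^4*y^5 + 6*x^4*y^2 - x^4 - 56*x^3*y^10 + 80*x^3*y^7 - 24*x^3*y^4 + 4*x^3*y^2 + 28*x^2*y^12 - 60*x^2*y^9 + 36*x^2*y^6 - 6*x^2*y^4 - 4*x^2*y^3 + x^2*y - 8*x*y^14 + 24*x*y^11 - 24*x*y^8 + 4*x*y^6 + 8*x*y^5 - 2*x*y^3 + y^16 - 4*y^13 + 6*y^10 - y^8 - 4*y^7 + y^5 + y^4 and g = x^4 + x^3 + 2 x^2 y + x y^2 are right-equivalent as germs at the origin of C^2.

Yes.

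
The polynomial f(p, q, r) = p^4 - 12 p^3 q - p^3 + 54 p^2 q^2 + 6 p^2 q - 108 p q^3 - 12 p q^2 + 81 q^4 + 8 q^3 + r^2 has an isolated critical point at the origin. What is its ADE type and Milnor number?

Type E_6, Milnor number mu = 6.

The Hessian of f at 0 is [[0, 0, 0], [0, 0, 0], [0, 0, 2]] with rank 1, so corank 2. A Groebner basis of the Jacobian ideal J(f) in C{p,q,r} is {q^4, p*q^2 - 7*q^3/3, p^2 - 4*p*q + 4*q^2, r}; counting standard monomials gives mu = 6. Corank 2; j^3 = -(p - 2*q)^3 is a perfect cube, so E-series; the 4-jet and mu = 6 give E_6.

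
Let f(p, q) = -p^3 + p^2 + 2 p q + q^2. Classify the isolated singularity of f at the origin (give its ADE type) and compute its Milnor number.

The Hessian of f at 0 has rank 1. Corank 1: A-series; mu = 2 gives A_2.

Type A_2, Milnor number mu = 2.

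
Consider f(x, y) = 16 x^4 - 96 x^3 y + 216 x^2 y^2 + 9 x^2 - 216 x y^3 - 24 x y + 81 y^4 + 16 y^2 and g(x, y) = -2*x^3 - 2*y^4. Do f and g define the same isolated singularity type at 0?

The Hessian of f at 0 is [[18, -24], [-24, 32]] with rank 1, so corank 1. A Groebner basis of the Jacobian ideal J(f) in C{x,y} is {y^3, x - 4*y/3}; counting standard monomials gives mu = 3. Corank 1: A-series; mu = 3 gives A_3. The Hessian of g at 0 is [[0, 0], [0, 0]] with rank 0, so corank 2. A Groebner basis of the Jacobian ideal J(g) in C{x,y} is {y^3, x^2}; counting standard monomials gives mu = 6. Corank 2; j^3 = -2*x^3 is a perfect cube, so E-series; the 4-jet and mu = 6 give E_6. f is A_3 but g is E_6, hence not right-equivalent.

No.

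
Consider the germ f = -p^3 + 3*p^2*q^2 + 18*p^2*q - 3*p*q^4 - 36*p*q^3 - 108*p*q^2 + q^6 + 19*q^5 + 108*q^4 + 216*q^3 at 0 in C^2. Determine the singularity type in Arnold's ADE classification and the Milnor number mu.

The Hessian of f at 0 is [[0, 0], [0, 0]] with rank 0, so corank 2. A Groebner basis of the Jacobian ideal J(f) in C{p,q} is {q^4, p^3 - 18*p^2*q + 54*p^2 - 648*p*q + 432*q^3 + 1944*q^2, -p^2/2 + p*q^2 + 6*p*q - 6*q^3 - 18*q^2}; counting standard monomials gives mu = 8. Corank 2; j^3 = -(p - 6*q)^3 is a perfect cube, so E-series; the 5-jet and mu = 8 give E_8.

Type E_8, Milnor number mu = 8.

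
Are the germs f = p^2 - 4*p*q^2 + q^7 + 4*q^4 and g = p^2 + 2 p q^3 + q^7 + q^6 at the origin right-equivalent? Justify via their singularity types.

Yes.

The Hessian of f at 0 has rank 1. Corank 1: A-series; mu = 6 gives A_6. The Hessian of g at 0 has rank 1. Corank 1: A-series; mu = 6 gives A_6. Both have type A_6, hence right-equivalent.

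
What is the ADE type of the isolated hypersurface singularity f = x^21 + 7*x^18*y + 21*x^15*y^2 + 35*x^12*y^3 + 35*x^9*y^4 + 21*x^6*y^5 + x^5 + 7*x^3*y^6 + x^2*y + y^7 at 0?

D8

The Hessian of f at 0 is [[0, 0], [0, 0]] with rank 0, so corank 2. A Groebner basis of the Jacobian ideal J(f) in C{x,y} is {x^2/7 + y^6, x^3, x*y}; counting standard monomials gives mu = 8. Corank 2; j^3 = x^2*y has shape L^2 M (L != M), so D-series; mu = 8 gives D_8.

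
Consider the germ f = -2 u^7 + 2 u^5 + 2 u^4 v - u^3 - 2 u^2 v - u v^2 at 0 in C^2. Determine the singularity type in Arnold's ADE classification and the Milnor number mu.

Type D_8, Milnor number mu = 8.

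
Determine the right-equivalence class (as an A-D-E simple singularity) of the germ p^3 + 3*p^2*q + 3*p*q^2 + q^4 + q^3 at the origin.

E_6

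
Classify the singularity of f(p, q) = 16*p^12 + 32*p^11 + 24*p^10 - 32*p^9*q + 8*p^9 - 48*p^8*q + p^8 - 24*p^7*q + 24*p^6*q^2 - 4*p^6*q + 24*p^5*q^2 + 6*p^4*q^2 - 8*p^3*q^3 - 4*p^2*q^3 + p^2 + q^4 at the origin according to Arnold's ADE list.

A_3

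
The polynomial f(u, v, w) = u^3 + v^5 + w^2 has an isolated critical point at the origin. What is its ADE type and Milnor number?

Type E8, Milnor number mu = 8.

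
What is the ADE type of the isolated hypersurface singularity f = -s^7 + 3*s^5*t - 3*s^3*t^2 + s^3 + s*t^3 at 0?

The Hessian of f at 0 is [[0, 0], [0, 0]] with rank 0, so corank 2. A Groebner basis of the Jacobian ideal J(f) in C{s,t} is {s^3, s*t^2, 3*s^2 + t^3}; counting standard monomials gives mu = 7. Corank 2; j^3 = s^3 is a perfect cube, so E-series; the 4-jet and mu = 7 give E_7.

E7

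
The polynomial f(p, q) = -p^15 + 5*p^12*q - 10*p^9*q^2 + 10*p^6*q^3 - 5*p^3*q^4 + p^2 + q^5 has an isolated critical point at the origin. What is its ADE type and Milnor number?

Type A4, Milnor number mu = 4.

The Hessian of f at 0 is [[2, 0], [0, 0]] with rank 1, so corank 1. A Groebner basis of the Jacobian ideal J(f) in C{p,q} is {q^4, p}; counting standard monomials gives mu = 4. Corank 1: A-series; mu = 4 gives A_4.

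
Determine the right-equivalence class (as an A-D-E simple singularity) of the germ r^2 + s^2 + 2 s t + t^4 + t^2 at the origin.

A_3

The Hessian of f at 0 is [[2, 2, 0], [2, 2, 0], [0, 0, 2]] with rank 2, so corank 1. A Groebner basis of the Jacobian ideal J(f) in C{s,t,r} is {t^3, s + t, r}; counting standard monomials gives mu = 3. Corank 1: A-series; mu = 3 gives A_3.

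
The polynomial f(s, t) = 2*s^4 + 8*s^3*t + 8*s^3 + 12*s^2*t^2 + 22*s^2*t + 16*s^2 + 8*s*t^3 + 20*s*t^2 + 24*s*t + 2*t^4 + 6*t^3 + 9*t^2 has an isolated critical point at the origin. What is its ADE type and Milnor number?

The Hessian of f at 0 is [[32, 24], [24, 18]] with rank 1, so corank 1. A Groebner basis of the Jacobian ideal J(f) in C{s,t} is {s^2 + 36*s + 27*t, s*t - 48*s - 36*t, 64*s + t^2 + 48*t}; counting standard monomials gives mu = 3. Corank 1: A-series; mu = 3 gives A_3.

Type A_{3}, Milnor number mu = 3.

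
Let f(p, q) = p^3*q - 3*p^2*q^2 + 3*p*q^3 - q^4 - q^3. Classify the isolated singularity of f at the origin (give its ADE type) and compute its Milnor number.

The Hessian of f at 0 has rank 0. Corank 2; j^3 = -q^3 is a perfect cube, so E-series; the 4-jet and mu = 7 give E_7.

Type E_7, Milnor number mu = 7.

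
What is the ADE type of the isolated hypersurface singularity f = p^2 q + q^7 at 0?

The Hessian of f at 0 has rank 0. Corank 2; j^3 = p^2*q has shape L^2 M (L != M), so D-series; mu = 8 gives D_8.

D8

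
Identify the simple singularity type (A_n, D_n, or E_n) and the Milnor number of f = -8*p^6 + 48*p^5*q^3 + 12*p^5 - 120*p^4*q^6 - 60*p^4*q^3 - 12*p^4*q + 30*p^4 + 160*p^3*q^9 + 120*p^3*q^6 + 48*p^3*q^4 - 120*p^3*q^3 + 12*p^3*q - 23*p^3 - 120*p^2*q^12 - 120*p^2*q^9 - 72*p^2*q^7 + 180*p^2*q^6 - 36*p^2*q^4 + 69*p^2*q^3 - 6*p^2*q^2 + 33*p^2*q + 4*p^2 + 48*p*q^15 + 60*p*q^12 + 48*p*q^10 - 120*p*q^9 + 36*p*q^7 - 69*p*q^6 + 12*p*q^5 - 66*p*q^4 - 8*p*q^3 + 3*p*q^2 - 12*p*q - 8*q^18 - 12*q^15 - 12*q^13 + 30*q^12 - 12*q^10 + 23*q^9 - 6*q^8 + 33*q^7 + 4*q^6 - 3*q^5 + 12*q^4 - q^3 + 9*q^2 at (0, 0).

Type A2, Milnor number mu = 2.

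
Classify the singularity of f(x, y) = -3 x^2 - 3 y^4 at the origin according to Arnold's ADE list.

A3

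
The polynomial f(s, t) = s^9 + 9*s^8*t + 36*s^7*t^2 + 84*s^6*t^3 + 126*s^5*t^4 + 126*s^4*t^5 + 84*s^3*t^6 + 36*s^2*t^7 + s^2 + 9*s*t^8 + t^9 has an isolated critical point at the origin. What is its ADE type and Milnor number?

Type A_{8}, Milnor number mu = 8.

The Hessian of f at 0 has rank 1. Corank 1: A-series; mu = 8 gives A_8.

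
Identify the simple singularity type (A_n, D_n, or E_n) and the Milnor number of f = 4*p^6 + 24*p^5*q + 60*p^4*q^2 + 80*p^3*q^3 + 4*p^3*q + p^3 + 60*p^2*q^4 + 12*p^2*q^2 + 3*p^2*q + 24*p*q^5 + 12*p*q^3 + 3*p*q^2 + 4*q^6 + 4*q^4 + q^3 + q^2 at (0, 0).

Type A2, Milnor number mu = 2.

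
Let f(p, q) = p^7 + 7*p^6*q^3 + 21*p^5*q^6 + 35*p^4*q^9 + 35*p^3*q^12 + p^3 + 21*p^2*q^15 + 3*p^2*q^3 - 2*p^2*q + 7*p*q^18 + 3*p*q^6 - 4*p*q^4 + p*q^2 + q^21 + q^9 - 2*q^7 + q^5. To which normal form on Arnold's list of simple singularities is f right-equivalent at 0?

D8

The Hessian of f at 0 is [[0, 0], [0, 0]] with rank 0, so corank 2. A Groebner basis of the Jacobian ideal J(f) in C{p,q} is {p^2 + p*q^3 - p*q, 7*p^2/6 - 4*p*q/3 + q^4 + q^2/6, p^3 - 3*p*q^2 + 2*q^3, p^2*q - 2*p*q^2 + q^3}; counting standard monomials gives mu = 8. Corank 2; j^3 = p*(p - q)^2 has shape L^2 M (L != M), so D-series; mu = 8 gives D_8.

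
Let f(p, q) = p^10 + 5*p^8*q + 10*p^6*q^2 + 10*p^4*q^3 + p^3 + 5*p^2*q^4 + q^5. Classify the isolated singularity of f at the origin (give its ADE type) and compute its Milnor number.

Type E_{8}, Milnor number mu = 8.

The Hessian of f at 0 is [[0, 0], [0, 0]] with rank 0, so corank 2. A Groebner basis of the Jacobian ideal J(f) in C{p,q} is {q^4, p^2}; counting standard monomials gives mu = 8. Corank 2; j^3 = p^3 is a perfect cube, so E-series; the 5-jet and mu = 8 give E_8.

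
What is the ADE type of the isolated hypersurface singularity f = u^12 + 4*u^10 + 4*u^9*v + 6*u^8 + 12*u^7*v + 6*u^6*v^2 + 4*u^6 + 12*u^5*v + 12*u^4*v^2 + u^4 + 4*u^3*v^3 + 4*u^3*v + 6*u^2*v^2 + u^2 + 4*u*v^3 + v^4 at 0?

The Hessian of f at 0 has rank 1. Corank 1: A-series; mu = 3 gives A_3.

A_{3}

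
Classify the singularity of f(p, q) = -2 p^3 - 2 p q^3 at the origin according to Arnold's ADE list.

E_{7}

The Hessian of f at 0 has rank 0. Corank 2; j^3 = -2*p^3 is a perfect cube, so E-series; the 4-jet and mu = 7 give E_7.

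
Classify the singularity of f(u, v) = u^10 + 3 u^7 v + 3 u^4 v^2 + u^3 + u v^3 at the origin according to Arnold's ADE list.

E_{7}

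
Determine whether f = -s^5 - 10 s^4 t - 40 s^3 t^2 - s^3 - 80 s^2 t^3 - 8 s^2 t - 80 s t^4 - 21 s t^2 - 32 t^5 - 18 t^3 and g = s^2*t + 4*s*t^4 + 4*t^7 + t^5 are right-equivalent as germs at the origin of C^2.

Yes.

The Hessian of f at 0 is [[0, 0], [0, 0]] with rank 0, so corank 2. A Groebner basis of the Jacobian ideal J(f) in C{s,t} is {s*t/5 + t^4 + 3*t^2/5, s*t^2 + 3*t^3, s^2 + 5*s*t + 6*t^2}; counting standard monomials gives mu = 6. Corank 2; j^3 = -(s + 2*t)*(s + 3*t)^2 has shape L^2 M (L != M), so D-series; mu = 6 gives D_6. The Hessian of g at 0 is [[0, 0], [0, 0]] with rank 0, so corank 2. A Groebner basis of the Jacobian ideal J(g) in C{s,t} is {s*t/2 + t^4, s*t^2, s^2 - 5*s*t/2}; counting standard monomials gives mu = 6. Corank 2; j^3 = s^2*t has shape L^2 M (L != M), so D-series; mu = 6 gives D_6. Both have type D_6, hence right-equivalent.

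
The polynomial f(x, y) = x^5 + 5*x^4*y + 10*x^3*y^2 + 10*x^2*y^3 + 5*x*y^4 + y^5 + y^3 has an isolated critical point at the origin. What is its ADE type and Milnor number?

Type E_8, Milnor number mu = 8.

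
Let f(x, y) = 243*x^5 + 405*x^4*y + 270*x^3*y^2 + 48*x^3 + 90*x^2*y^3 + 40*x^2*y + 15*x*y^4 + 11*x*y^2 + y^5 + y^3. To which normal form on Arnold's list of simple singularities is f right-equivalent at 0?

The Hessian of f at 0 has rank 0. Corank 2; j^3 = (3*x + y)*(4*x + y)^2 has shape L^2 M (L != M), so D-series; mu = 6 gives D_6.

D_6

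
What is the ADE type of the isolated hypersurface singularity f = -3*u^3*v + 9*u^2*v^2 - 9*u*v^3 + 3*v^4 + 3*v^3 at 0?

The Hessian of f at 0 is [[0, 0], [0, 0]] with rank 0, so corank 2. A Groebner basis of the Jacobian ideal J(f) in C{u,v} is {u^3 - 3*u*v^2 - 3*v^2, u^2*v - 2*u*v^2, v^3}; counting standard monomials gives mu = 7. Corank 2; j^3 = 3*v^3 is a perfect cube, so E-series; the 4-jet and mu = 7 give E_7.

E7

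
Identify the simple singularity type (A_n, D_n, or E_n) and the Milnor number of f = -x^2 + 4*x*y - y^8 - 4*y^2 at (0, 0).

Type A_7, Milnor number mu = 7.

The Hessian of f at 0 is [[-2, 4], [4, -8]] with rank 1, so corank 1. A Groebner basis of the Jacobian ideal J(f) in C{x,y} is {y^7, x - 2*y}; counting standard monomials gives mu = 7. Corank 1: A-series; mu = 7 gives A_7.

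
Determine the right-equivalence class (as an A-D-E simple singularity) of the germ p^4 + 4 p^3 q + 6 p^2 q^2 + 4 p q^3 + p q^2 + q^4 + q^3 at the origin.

D_{5}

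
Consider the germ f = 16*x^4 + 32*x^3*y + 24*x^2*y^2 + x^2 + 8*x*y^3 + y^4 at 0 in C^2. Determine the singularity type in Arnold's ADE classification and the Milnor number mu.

Type A_3, Milnor number mu = 3.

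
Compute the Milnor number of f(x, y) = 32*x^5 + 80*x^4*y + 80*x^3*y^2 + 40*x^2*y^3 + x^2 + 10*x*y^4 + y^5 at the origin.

The Hessian of f at 0 has rank 1. Corank 1: A-series; mu = 4 gives A_4.

4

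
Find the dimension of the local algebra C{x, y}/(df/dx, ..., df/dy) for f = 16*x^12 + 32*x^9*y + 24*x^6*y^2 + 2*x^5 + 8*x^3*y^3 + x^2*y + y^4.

5

The Hessian of f at 0 is [[0, 0], [0, 0]] with rank 0, so corank 2. A Groebner basis of the Jacobian ideal J(f) in C{x,y} is {x^3, x^2/4 + y^3, x*y}; counting standard monomials gives mu = 5. Corank 2; j^3 = x^2*y has shape L^2 M (L != M), so D-series; mu = 5 gives D_5.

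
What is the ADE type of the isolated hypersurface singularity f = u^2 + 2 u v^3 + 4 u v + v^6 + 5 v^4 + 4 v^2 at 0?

The Hessian of f at 0 has rank 1. Corank 1: A-series; mu = 3 gives A_3.

A_3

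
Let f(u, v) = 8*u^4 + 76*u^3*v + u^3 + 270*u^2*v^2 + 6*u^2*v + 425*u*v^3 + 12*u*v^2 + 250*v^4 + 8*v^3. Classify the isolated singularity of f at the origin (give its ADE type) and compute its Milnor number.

The Hessian of f at 0 is [[0, 0], [0, 0]] with rank 0, so corank 2. A Groebner basis of the Jacobian ideal J(f) in C{u,v} is {3*u^2/4 + 3*u*v + v^4 + v^3/4 + 3*v^2, u^3 + 27*u^2/2 + 54*u*v + 25*v^3/2 + 54*v^2, u^2*v - 17*u^2/4 - 17*u*v - 65*v^3/12 - 17*v^2, u^2 + u*v^2 + 4*u*v + 7*v^3/3 + 4*v^2}; counting standard monomials gives mu = 7. Corank 2; j^3 = (u + 2*v)^3 is a perfect cube, so E-series; the 4-jet and mu = 7 give E_7.

Type E_7, Milnor number mu = 7.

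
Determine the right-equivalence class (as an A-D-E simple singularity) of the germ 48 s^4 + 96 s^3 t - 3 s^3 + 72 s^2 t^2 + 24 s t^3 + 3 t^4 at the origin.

E_6

The Hessian of f at 0 has rank 0. Corank 2; j^3 = -3*s^3 is a perfect cube, so E-series; the 4-jet and mu = 6 give E_6.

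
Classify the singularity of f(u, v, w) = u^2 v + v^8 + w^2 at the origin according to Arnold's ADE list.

The Hessian of f at 0 is [[0, 0, 0], [0, 0, 0], [0, 0, 2]] with rank 1, so corank 2. A Groebner basis of the Jacobian ideal J(f) in C{u,v,w} is {u^2/8 + v^7, u^3, u*v, w}; counting standard monomials gives mu = 9. Corank 2; j^3 = u^2*v has shape L^2 M (L != M), so D-series; mu = 9 gives D_9.

D_9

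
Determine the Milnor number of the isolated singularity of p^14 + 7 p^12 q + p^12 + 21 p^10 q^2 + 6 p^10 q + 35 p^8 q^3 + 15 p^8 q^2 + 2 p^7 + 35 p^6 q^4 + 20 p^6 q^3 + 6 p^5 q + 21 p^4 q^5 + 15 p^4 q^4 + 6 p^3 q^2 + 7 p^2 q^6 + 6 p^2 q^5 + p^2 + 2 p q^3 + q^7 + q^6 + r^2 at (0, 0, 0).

6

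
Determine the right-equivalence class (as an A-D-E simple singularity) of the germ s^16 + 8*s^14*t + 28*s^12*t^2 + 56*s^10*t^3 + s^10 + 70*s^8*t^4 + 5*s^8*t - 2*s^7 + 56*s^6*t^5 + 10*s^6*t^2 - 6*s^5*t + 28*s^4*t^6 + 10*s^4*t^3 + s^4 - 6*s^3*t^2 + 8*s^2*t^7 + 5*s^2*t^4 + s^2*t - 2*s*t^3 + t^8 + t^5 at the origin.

D_{9}

The Hessian of f at 0 has rank 0. Corank 2; j^3 = s^2*t has shape L^2 M (L != M), so D-series; mu = 9 gives D_9.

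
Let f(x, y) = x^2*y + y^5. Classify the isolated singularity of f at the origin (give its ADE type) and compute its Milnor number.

The Hessian of f at 0 is [[0, 0], [0, 0]] with rank 0, so corank 2. A Groebner basis of the Jacobian ideal J(f) in C{x,y} is {x^2/5 + y^4, x^3, x*y}; counting standard monomials gives mu = 6. Corank 2; j^3 = x^2*y has shape L^2 M (L != M), so D-series; mu = 6 gives D_6.

Type D_6, Milnor number mu = 6.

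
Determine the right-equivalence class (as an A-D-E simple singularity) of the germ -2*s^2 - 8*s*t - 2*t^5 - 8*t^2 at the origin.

The Hessian of f at 0 is [[-4, -8], [-8, -16]] with rank 1, so corank 1. A Groebner basis of the Jacobian ideal J(f) in C{s,t} is {t^4, s + 2*t}; counting standard monomials gives mu = 4. Corank 1: A-series; mu = 4 gives A_4.

A_{4}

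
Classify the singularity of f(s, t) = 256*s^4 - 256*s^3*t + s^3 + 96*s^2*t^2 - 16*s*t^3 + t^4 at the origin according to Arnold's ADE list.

E_6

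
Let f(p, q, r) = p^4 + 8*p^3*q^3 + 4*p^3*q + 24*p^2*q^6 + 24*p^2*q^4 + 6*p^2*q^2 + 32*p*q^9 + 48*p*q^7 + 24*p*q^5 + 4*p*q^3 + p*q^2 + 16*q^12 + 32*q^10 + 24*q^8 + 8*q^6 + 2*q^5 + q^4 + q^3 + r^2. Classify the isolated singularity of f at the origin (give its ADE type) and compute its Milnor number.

The Hessian of f at 0 is [[0, 0, 0], [0, 0, 0], [0, 0, 2]] with rank 1, so corank 2. A Groebner basis of the Jacobian ideal J(f) in C{p,q,r} is {p^3 + q^2/4, q^3, p*q + q^2, r}; counting standard monomials gives mu = 5. Corank 2; j^3 = q^2*(p + q) has shape L^2 M (L != M), so D-series; mu = 5 gives D_5.

Type D_{5}, Milnor number mu = 5.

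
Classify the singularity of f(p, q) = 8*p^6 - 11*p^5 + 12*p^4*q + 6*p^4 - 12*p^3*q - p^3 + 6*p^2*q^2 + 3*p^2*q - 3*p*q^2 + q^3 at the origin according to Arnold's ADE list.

E_{8}

The Hessian of f at 0 is [[0, 0], [0, 0]] with rank 0, so corank 2. A Groebner basis of the Jacobian ideal J(f) in C{p,q} is {3*p^2/32 + p*q^3 - 3*p*q^2/8 - 3*p*q/16 + 3*q^3/8 + 3*q^2/32, p^2/8 - p*q^2/2 - p*q/4 + q^4 + q^3/2 + q^2/8, p^3 - 3*p^2/8 - 3*p*q^2/2 + 3*p*q/4 + q^3/2 - 3*q^2/8, p^2*q - p^2/8 - 3*p*q^2/2 + p*q/4 + q^3/2 - q^2/8}; counting standard monomials gives mu = 8. Corank 2; j^3 = -(p - q)^3 is a perfect cube, so E-series; the 5-jet and mu = 8 give E_8.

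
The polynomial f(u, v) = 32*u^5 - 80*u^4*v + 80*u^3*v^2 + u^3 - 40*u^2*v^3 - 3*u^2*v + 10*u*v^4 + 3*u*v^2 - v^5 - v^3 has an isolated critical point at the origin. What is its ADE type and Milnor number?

The Hessian of f at 0 is [[0, 0], [0, 0]] with rank 0, so corank 2. A Groebner basis of the Jacobian ideal J(f) in C{u,v} is {v^5, u*v^3 - 7*v^4/8, u^2 - 2*u*v + v^2}; counting standard monomials gives mu = 8. Corank 2; j^3 = (u - v)^3 is a perfect cube, so E-series; the 5-jet and mu = 8 give E_8.

Type E_{8}, Milnor number mu = 8.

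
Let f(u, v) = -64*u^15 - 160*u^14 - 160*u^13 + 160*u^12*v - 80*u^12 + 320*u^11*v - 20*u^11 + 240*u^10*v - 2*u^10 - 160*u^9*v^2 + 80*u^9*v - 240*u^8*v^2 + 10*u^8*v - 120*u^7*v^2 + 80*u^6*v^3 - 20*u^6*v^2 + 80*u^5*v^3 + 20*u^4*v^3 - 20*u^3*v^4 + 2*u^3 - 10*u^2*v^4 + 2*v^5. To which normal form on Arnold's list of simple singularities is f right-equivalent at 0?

The Hessian of f at 0 is [[0, 0], [0, 0]] with rank 0, so corank 2. A Groebner basis of the Jacobian ideal J(f) in C{u,v} is {v^4, u^2}; counting standard monomials gives mu = 8. Corank 2; j^3 = 2*u^3 is a perfect cube, so E-series; the 5-jet and mu = 8 give E_8.

E_8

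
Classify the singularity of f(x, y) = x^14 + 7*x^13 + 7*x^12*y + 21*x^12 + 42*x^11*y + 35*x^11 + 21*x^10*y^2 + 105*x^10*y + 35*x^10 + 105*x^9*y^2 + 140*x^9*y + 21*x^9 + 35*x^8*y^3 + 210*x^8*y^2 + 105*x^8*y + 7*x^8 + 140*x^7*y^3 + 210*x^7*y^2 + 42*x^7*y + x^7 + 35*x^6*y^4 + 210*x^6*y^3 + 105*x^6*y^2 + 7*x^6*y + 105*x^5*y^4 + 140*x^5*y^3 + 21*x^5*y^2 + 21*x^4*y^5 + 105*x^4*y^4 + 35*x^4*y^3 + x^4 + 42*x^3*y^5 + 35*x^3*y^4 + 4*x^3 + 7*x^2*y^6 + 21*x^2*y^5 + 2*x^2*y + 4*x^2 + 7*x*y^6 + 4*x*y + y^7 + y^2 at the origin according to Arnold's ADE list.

The Hessian of f at 0 has rank 1. Corank 1: A-series; mu = 6 gives A_6.

A_6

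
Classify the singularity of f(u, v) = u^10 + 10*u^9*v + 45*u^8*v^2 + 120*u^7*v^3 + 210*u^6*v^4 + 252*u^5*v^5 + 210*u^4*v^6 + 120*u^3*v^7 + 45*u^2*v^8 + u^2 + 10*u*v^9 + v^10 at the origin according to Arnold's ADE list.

The Hessian of f at 0 is [[2, 0], [0, 0]] with rank 1, so corank 1. A Groebner basis of the Jacobian ideal J(f) in C{u,v} is {v^9, u}; counting standard monomials gives mu = 9. Corank 1: A-series; mu = 9 gives A_9.

A_{9}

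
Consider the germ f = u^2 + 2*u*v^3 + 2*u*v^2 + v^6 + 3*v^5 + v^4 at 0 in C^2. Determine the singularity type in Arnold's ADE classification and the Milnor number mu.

Type A4, Milnor number mu = 4.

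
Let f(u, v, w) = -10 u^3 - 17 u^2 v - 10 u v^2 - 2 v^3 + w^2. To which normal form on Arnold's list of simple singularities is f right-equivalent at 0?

D_4

The Hessian of f at 0 has rank 1. Corank 2; j^3 = -(2*u + v)*(5*u^2 + 6*u*v + 2*v^2) splits into three distinct lines over C (the quadratic factor has nonzero discriminant), so D_4.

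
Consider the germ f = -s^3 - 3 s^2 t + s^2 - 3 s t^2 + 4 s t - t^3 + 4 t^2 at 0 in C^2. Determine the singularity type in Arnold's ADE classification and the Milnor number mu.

Type A2, Milnor number mu = 2.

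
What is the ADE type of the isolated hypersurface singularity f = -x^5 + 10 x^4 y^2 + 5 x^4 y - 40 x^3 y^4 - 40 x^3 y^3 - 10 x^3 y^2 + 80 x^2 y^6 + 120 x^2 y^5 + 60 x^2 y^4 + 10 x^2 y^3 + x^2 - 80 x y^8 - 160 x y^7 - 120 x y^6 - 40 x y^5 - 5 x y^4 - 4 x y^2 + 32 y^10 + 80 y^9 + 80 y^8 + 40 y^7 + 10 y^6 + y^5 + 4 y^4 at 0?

A_4

The Hessian of f at 0 is [[2, 0], [0, 0]] with rank 1, so corank 1. A Groebner basis of the Jacobian ideal J(f) in C{x,y} is {x^2, -x/2 + y^2}; counting standard monomials gives mu = 4. Corank 1: A-series; mu = 4 gives A_4.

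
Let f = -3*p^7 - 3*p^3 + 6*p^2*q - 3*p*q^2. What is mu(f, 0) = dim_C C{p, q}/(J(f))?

8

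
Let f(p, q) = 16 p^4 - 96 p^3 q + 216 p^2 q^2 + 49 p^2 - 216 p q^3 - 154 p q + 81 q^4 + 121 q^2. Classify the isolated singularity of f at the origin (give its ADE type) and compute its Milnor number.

Type A3, Milnor number mu = 3.

The Hessian of f at 0 is [[98, -154], [-154, 242]] with rank 1, so corank 1. A Groebner basis of the Jacobian ideal J(f) in C{p,q} is {q^3, p - 11*q/7}; counting standard monomials gives mu = 3. Corank 1: A-series; mu = 3 gives A_3.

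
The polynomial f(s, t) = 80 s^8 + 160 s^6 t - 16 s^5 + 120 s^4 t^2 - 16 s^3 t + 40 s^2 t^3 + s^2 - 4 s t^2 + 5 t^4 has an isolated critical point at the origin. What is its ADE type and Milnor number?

Type A_{3}, Milnor number mu = 3.

The Hessian of f at 0 has rank 1. Corank 1: A-series; mu = 3 gives A_3.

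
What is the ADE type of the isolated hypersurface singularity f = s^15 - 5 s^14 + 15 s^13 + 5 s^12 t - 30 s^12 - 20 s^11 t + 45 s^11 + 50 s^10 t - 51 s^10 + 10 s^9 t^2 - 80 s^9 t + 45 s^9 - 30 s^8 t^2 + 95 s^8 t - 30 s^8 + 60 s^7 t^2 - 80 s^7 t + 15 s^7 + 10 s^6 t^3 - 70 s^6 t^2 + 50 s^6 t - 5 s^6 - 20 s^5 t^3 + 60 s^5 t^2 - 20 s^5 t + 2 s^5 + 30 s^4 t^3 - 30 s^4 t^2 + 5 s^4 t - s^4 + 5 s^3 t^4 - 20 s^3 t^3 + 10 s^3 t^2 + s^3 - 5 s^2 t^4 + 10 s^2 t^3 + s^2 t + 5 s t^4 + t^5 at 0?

D6

The Hessian of f at 0 is [[0, 0], [0, 0]] with rank 0, so corank 2. A Groebner basis of the Jacobian ideal J(f) in C{s,t} is {-s*t/5 + t^4, s*t^2, s^2 + s*t}; counting standard monomials gives mu = 6. Corank 2; j^3 = s^2*(s + t) has shape L^2 M (L != M), so D-series; mu = 6 gives D_6.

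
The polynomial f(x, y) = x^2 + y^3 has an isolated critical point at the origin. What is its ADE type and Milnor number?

The Hessian of f at 0 is [[2, 0], [0, 0]] with rank 1, so corank 1. A Groebner basis of the Jacobian ideal J(f) in C{x,y} is {y^2, x}; counting standard monomials gives mu = 2. Corank 1: A-series; mu = 2 gives A_2.

Type A_{2}, Milnor number mu = 2.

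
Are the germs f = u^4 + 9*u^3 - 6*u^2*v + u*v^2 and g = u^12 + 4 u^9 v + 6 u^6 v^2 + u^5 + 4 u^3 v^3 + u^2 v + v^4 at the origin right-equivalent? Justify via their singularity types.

Yes.

The Hessian of f at 0 has rank 0. Corank 2; j^3 = u*(3*u - v)^2 has shape L^2 M (L != M), so D-series; mu = 5 gives D_5. The Hessian of g at 0 has rank 0. Corank 2; j^3 = u^2*v has shape L^2 M (L != M), so D-series; mu = 5 gives D_5. Both have type D_5, hence right-equivalent.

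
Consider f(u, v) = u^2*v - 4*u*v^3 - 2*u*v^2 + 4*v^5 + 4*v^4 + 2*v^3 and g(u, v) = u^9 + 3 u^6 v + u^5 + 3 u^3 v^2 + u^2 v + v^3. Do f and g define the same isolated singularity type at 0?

Yes.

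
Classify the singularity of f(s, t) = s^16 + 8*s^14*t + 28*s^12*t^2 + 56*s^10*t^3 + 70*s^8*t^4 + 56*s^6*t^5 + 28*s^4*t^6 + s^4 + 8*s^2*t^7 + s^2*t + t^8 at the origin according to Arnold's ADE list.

D_{9}

The Hessian of f at 0 is [[0, 0], [0, 0]] with rank 0, so corank 2. A Groebner basis of the Jacobian ideal J(f) in C{s,t} is {s^2/8 + t^7, s^3, s*t}; counting standard monomials gives mu = 9. Corank 2; j^3 = s^2*t has shape L^2 M (L != M), so D-series; mu = 9 gives D_9.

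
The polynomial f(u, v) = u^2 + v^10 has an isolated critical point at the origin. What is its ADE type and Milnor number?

Type A9, Milnor number mu = 9.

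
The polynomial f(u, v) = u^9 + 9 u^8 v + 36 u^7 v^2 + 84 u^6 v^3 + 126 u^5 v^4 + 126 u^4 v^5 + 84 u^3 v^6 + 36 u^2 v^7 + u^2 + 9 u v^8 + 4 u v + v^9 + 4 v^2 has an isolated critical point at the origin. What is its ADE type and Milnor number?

The Hessian of f at 0 has rank 1. Corank 1: A-series; mu = 8 gives A_8.

Type A_8, Milnor number mu = 8.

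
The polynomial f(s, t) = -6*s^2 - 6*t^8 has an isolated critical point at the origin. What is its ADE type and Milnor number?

Type A_7, Milnor number mu = 7.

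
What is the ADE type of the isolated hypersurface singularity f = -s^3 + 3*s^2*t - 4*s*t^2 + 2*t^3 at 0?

D_4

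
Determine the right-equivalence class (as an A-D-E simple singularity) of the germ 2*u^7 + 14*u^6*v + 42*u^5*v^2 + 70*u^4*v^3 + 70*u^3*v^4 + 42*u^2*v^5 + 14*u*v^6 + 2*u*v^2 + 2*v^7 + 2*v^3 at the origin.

D8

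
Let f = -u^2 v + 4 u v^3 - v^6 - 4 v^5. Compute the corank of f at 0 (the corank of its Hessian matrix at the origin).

2

Hessian at 0 has rank 0.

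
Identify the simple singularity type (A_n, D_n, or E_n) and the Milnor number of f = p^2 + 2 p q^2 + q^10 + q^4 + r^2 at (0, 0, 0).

The Hessian of f at 0 is [[2, 0, 0], [0, 0, 0], [0, 0, 2]] with rank 2, so corank 1. A Groebner basis of the Jacobian ideal J(f) in C{p,q,r} is {p^5, p^4*q, p + q^2, r}; counting standard monomials gives mu = 9. Corank 1: A-series; mu = 9 gives A_9.

Type A_9, Milnor number mu = 9.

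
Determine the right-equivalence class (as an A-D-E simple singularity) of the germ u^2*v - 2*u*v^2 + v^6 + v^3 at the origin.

D_{7}

The Hessian of f at 0 is [[0, 0], [0, 0]] with rank 0, so corank 2. A Groebner basis of the Jacobian ideal J(f) in C{u,v} is {u^2/6 + v^5 - v^2/6, u^3 - v^3, u*v - v^2}; counting standard monomials gives mu = 7. Corank 2; j^3 = v*(u - v)^2 has shape L^2 M (L != M), so D-series; mu = 7 gives D_7.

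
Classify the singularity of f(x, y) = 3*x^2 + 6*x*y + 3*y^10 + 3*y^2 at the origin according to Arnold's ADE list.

The Hessian of f at 0 is [[6, 6], [6, 6]] with rank 1, so corank 1. A Groebner basis of the Jacobian ideal J(f) in C{x,y} is {y^9, x + y}; counting standard monomials gives mu = 9. Corank 1: A-series; mu = 9 gives A_9.

A_{9}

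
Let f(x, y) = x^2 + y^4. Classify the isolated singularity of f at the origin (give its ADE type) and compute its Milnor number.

Type A_3, Milnor number mu = 3.

The Hessian of f at 0 is [[2, 0], [0, 0]] with rank 1, so corank 1. A Groebner basis of the Jacobian ideal J(f) in C{x,y} is {y^3, x}; counting standard monomials gives mu = 3. Corank 1: A-series; mu = 3 gives A_3.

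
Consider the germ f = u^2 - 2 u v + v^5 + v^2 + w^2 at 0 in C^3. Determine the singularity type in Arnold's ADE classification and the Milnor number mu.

The Hessian of f at 0 is [[2, -2, 0], [-2, 2, 0], [0, 0, 2]] with rank 2, so corank 1. A Groebner basis of the Jacobian ideal J(f) in C{u,v,w} is {v^4, u - v, w}; counting standard monomials gives mu = 4. Corank 1: A-series; mu = 4 gives A_4.

Type A4, Milnor number mu = 4.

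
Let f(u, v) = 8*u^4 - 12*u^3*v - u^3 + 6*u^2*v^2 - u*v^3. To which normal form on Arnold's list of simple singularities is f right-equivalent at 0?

E7

The Hessian of f at 0 is [[0, 0], [0, 0]] with rank 0, so corank 2. A Groebner basis of the Jacobian ideal J(f) in C{u,v} is {3*u^2/4 + v^4 + v^3/4, u^3, u^2*v - u^2/4 - v^3/12, -u^2 + u*v^2 - v^3/3}; counting standard monomials gives mu = 7. Corank 2; j^3 = -u^3 is a perfect cube, so E-series; the 4-jet and mu = 7 give E_7.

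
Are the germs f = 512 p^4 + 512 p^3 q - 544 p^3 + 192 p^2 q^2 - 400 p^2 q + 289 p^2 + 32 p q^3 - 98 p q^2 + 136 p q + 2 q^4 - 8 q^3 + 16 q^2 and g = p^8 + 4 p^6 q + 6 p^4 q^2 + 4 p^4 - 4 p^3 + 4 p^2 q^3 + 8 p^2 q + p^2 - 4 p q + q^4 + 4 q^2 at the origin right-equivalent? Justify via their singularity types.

The Hessian of f at 0 has rank 1. Corank 1: A-series; mu = 3 gives A_3. The Hessian of g at 0 has rank 1. Corank 1: A-series; mu = 3 gives A_3. Both have type A_3, hence right-equivalent.

Yes.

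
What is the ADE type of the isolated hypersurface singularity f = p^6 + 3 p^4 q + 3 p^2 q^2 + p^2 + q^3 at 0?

The Hessian of f at 0 has rank 1. Corank 1: A-series; mu = 2 gives A_2.

A_2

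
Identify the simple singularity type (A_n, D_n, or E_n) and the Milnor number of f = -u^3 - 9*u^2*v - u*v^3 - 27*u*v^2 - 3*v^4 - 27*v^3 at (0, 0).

Type E_7, Milnor number mu = 7.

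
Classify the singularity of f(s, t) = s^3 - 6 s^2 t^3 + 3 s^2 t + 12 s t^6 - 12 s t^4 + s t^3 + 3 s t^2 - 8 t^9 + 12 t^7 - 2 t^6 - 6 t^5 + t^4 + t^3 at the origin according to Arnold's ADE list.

E7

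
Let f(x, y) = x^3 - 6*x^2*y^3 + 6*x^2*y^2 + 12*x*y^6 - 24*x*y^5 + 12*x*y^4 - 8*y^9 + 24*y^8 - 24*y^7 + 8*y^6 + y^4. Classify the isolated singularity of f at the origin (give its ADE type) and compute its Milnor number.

Type E_{6}, Milnor number mu = 6.

The Hessian of f at 0 is [[0, 0], [0, 0]] with rank 0, so corank 2. A Groebner basis of the Jacobian ideal J(f) in C{x,y} is {x^3, x^2*y, x^2/4 + x*y^2, y^3}; counting standard monomials gives mu = 6. Corank 2; j^3 = x^3 is a perfect cube, so E-series; the 4-jet and mu = 6 give E_6.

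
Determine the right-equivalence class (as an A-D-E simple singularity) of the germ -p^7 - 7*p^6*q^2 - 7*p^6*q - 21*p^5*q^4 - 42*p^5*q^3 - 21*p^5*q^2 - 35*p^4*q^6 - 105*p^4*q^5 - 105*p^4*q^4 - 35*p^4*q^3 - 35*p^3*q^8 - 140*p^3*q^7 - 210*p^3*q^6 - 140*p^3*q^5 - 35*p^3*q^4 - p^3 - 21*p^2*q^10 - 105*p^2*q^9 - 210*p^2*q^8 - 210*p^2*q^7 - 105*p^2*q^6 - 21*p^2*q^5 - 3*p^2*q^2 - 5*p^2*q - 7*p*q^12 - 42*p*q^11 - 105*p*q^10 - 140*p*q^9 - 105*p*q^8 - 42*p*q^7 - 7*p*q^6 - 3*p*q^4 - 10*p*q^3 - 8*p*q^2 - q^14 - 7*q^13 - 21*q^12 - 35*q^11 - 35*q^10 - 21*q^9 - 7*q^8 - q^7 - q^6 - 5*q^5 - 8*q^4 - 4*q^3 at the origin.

The Hessian of f at 0 has rank 0. Corank 2; j^3 = -(p + q)*(p + 2*q)^2 has shape L^2 M (L != M), so D-series; mu = 8 gives D_8.

D_8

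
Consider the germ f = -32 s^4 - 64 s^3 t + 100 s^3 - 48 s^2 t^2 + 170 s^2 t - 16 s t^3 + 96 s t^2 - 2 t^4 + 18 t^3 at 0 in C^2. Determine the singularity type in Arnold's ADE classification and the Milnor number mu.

The Hessian of f at 0 has rank 0. Corank 2; j^3 = 2*(2*s + t)*(5*s + 3*t)^2 has shape L^2 M (L != M), so D-series; mu = 5 gives D_5.

Type D5, Milnor number mu = 5.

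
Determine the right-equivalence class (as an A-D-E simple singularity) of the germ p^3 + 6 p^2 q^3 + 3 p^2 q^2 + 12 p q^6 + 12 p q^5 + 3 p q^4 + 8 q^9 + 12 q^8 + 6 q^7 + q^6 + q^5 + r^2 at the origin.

E8

The Hessian of f at 0 has rank 1. Corank 2; j^3 = p^3 is a perfect cube, so E-series; the 5-jet and mu = 8 give E_8.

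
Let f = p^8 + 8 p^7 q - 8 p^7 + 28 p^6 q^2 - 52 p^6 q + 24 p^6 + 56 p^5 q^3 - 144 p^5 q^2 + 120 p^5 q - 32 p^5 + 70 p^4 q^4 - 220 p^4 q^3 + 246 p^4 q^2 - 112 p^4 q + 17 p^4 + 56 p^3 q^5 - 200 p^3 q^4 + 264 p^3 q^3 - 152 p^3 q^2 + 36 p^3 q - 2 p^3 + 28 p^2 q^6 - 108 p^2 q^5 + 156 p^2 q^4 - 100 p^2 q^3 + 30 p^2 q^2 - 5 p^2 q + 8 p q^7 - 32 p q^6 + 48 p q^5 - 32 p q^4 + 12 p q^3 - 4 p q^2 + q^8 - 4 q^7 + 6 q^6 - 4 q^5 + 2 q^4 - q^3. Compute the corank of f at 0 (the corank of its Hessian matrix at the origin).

2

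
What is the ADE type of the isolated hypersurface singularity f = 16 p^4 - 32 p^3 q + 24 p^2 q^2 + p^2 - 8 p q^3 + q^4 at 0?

A3

The Hessian of f at 0 has rank 1. Corank 1: A-series; mu = 3 gives A_3.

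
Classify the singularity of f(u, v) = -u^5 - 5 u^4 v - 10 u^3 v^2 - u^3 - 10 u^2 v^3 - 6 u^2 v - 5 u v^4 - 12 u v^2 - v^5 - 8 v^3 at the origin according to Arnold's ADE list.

The Hessian of f at 0 is [[0, 0], [0, 0]] with rank 0, so corank 2. A Groebner basis of the Jacobian ideal J(f) in C{u,v} is {v^5, u*v^3 + 7*v^4/4, u^2 + 4*u*v + 4*v^2}; counting standard monomials gives mu = 8. Corank 2; j^3 = -(u + 2*v)^3 is a perfect cube, so E-series; the 5-jet and mu = 8 give E_8.

E_{8}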